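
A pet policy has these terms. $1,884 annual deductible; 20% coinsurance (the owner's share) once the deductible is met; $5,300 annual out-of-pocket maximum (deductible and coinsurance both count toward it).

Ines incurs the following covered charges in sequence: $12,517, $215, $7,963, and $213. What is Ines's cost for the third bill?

$1,246.40

Claim 1 — $12,517: $1,884 to deductible, leaving $10,633; owner's 20% is $2,126.60. Owner pays $4,010.60; OOP now $4,010.60.
Claim 2 — $215: 20% coinsurance on $215 = $43. Owner owes $43 (running OOP $4,053.60).
Claim 3 — $7,963: deductible already satisfied, so owner's share is 20% × $7,963 = $1,592.60. That would push OOP to $5,646.20, over the $5,300 cap, so owner pays $5,300 − $4,053.60 = $1,246.40.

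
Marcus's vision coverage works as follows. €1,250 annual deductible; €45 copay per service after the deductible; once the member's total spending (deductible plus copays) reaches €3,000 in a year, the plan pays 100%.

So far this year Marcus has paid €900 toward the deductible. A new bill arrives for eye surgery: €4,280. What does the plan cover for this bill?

€900 of the €1,250 deductible is already met, leaving €350.
The remaining €3,930 (= €4,280 − €350) moves to the copay.
Copay on this service: €45.
Member responsibility before any cap: €350 + €45 = €395.
Year-to-date out-of-pocket becomes €900 + €395 = €1,295, still under the €3,000 maximum, so no cap applies.
The plan picks up €4,280 − €395 = €3,885.

€3,885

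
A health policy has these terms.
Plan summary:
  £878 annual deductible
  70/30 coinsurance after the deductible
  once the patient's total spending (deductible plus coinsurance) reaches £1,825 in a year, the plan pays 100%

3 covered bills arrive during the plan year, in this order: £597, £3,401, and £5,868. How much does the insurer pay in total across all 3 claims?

#1 (£597): all of it applies to the deductible. Cost to patient: £597. OOP to date £597. Plan pays £597 − £597 = £0.
#2 (£3,401): deductible takes £281, £3,120 remains; patient's 30% is £936. Cost to patient: £1,217. OOP to date £1,814. Insurer: £3,401 − £1,217 = £2,184.
#3 (£5,868): deductible already satisfied, so patient's share is 30% × £5,868 = £1,760.40. Adding that to £1,814 gives £3,574.40, past the £1,825 cap; patient pays only £1,825 − £1,814 = £11. Insurer: £5,868 − £11 = £5,857.
Insurer total: £0 + £2,184 + £5,857 = £8,041.

£8,041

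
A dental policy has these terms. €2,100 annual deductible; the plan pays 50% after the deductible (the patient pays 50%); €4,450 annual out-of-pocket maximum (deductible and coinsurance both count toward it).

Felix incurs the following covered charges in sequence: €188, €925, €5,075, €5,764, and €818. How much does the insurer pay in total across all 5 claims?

Claim 1 (€188): fully absorbed by the deductible. Patient owes €188 (running OOP €188). Plan pays €188 − €188 = €0.
Claim 2 (€925): fully absorbed by the deductible. Patient owes €925 (running OOP €1,113). Insurer: €925 − €925 = €0.
Claim 3 (€5,075): deductible takes €987, €4,088 remains; 50% of €4,088 = €2,044. Patient pays €3,031; OOP now €4,144. Insurer: €5,075 − €3,031 = €2,044.
Claim 4 (€5,764): deductible met; 50% of €5,764 = €2,882. OOP would hit €7,026 > €4,450, so the cap limits the patient to €4,450 − €4,144 = €306. Insurer: €5,764 − €306 = €5,458.
Claim 5 (€818): 50% coinsurance on €818 = €409. OOP would hit €4,859 > €4,450, so the cap limits the patient to €4,450 − €4,450 = €0. Plan pays €818 − €0 = €818.
Insurer total: €0 + €0 + €2,044 + €5,458 + €818 = €8,320.

€8,320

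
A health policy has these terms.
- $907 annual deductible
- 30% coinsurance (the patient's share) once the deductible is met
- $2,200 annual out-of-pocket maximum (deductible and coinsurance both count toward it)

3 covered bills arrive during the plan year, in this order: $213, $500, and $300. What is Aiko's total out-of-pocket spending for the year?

Claim 1 — $213: fully absorbed by the deductible. Patient pays $213; OOP now $213.
Claim 2 — $500: all of it applies to the deductible. Patient pays $500; OOP now $713.
Claim 3 — $300: deductible takes $194, $106 remains; coinsurance $106 × 30% = $31.80. Cost to patient: $225.80. OOP to date $938.80.
Summing the patient's payments: $213 + $500 + $225.80 = $938.80.

$938.80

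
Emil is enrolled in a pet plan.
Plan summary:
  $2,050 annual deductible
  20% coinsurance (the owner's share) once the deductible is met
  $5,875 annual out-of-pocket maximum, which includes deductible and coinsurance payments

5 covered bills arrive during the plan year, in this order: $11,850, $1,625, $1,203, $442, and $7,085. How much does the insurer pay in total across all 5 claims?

$16,330

Bill 1, $11,850: $2,050 to deductible, leaving $9,800; 20% of $9,800 = $1,960. Owner pays $4,010; OOP now $4,010. Plan pays $11,850 − $4,010 = $7,840.
Bill 2, $1,625: 20% coinsurance on $1,625 = $325. Owner owes $325 (running OOP $4,335). Plan pays $1,625 − $325 = $1,300.
Bill 3, $1,203: deductible met; 20% of $1,203 = $240.60. Owner pays $240.60; OOP now $4,575.60. Plan pays $1,203 − $240.60 = $962.40.
Bill 4, $442: deductible met; 20% of $442 = $88.40. Owner pays $88.40; OOP now $4,664. Plan pays $442 − $88.40 = $353.60.
Bill 5, $7,085: deductible met; 20% of $7,085 = $1,417. OOP would hit $6,081 > $5,875, so the cap limits the owner to $5,875 − $4,664 = $1,211. Plan pays $7,085 − $1,211 = $5,874.
Insurer total: $7,840 + $1,300 + $962.40 + $353.60 + $5,874 = $16,330.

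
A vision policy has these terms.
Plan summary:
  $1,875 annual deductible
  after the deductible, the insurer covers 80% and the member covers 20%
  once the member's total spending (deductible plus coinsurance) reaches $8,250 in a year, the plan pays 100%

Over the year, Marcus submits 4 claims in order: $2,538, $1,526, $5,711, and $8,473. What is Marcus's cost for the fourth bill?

$1,694.60

Bill 1, $2,538: $1,875 finishes the deductible; $663 goes to coinsurance; coinsurance $663 × 20% = $132.60. Cost to member: $2,007.60. OOP to date $2,007.60.
Bill 2, $1,526: deductible met; 20% of $1,526 = $305.20. Cost to member: $305.20. OOP to date $2,312.80.
Bill 3, $5,711: 20% coinsurance on $5,711 = $1,142.20. Member pays $1,142.20; OOP now $3,455.
Bill 4, $8,473: deductible met; 20% of $8,473 = $1,694.60. Member pays $1,694.60; OOP now $5,149.60.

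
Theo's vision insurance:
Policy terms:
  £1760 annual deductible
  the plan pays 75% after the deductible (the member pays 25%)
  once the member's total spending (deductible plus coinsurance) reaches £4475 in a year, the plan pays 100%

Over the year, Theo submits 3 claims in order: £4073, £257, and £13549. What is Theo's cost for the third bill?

£2072.50

Claim 1 — £4073: deductible takes £1760, £2313 remains; 25% of £2313 = £578.25. Member owes £2338.25 (running OOP £2338.25).
Claim 2 — £257: deductible met; 25% of £257 = £64.25. Cost to member: £64.25. OOP to date £2402.50.
Claim 3 — £13549: 25% coinsurance on £13549 = £3387.25. That would push OOP to £5789.75, over the £4475 cap, so member pays £4475 − £2402.50 = £2072.50.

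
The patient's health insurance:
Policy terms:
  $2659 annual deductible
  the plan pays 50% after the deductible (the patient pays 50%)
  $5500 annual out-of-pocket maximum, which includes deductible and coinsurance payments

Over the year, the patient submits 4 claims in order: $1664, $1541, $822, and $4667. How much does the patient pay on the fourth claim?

$2157

Claim 1 ($1664): all of it applies to the deductible. Patient pays $1664; OOP now $1664.
Claim 2 ($1541): deductible takes $995, $546 remains; 50% of $546 = $273. Patient owes $1268 (running OOP $2932).
Claim 3 ($822): deductible met; 50% of $822 = $411. Cost to patient: $411. OOP to date $3343.
Claim 4 ($4667): deductible already satisfied, so patient's share is 50% × $4667 = $2333.50. Adding that to $3343 gives $5676.50, past the $5500 cap; patient pays only $5500 − $3343 = $2157.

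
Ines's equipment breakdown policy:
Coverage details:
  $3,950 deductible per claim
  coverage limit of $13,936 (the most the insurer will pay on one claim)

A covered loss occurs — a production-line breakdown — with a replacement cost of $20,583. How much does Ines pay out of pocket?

After the deductible, $20,583 − $3,950 = $16,633 remains.
$16,633 exceeds the $13,936 limit, so the insurer pays the limit: $13,936.
Business owner's share is the uncovered remainder: $20,583 − $13,936 = $6,647.

$6,647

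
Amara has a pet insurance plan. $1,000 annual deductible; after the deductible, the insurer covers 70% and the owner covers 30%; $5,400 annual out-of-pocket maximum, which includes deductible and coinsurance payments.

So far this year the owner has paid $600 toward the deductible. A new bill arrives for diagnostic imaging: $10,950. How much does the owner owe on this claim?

$3,565

Remaining deductible: $1,000 − $600 = $400.
After the $400 deductible portion, $10,950 − $400 = $10,550 is subject to coinsurance.
30% of $10,550 = $3,165 falls to the owner.
So the owner owes $400 + $3,165 = $3,565 before any cap.
Total out-of-pocket so far would be $600 + $3,565 = $4,165, below the $5,400 cap — no reduction.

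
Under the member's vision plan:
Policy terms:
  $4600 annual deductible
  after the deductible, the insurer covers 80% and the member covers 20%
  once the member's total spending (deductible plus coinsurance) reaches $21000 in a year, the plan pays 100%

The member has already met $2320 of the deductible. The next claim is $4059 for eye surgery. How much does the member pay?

$2320 of the $4600 deductible is already met, leaving $2280.
The remaining $1779 (= $4059 − $2280) moves to coinsurance.
Member's 20% share of $1779 is $355.80.
Member responsibility before any cap: $2280 + $355.80 = $2635.80.
Year-to-date out-of-pocket becomes $2320 + $2635.80 = $4955.80, still under the $21000 maximum, so no cap applies.

$2635.80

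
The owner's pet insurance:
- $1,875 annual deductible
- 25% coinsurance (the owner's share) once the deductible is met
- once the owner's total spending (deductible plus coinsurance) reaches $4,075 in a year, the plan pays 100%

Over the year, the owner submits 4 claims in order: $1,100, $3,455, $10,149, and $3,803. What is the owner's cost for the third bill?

$1,530

Bill 1, $1,100: fully absorbed by the deductible. Cost to owner: $1,100. OOP to date $1,100.
Bill 2, $3,455: $775 to deductible, leaving $2,680; owner's 25% is $670. Owner pays $1,445; OOP now $2,545.
Bill 3, $10,149: 25% coinsurance on $10,149 = $2,537.25. That would push OOP to $5,082.25, over the $4,075 cap, so owner pays $4,075 − $2,545 = $1,530.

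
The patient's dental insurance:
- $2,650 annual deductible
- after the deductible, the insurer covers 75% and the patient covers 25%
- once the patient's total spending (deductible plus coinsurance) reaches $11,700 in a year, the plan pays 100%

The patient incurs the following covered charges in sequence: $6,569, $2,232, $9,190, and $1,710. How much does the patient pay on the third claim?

#1 ($6,569): deductible takes $2,650, $3,919 remains; coinsurance $3,919 × 25% = $979.75. Cost to patient: $3,629.75. OOP to date $3,629.75.
#2 ($2,232): deductible already satisfied, so patient's share is 25% × $2,232 = $558. Patient owes $558 (running OOP $4,187.75).
#3 ($9,190): 25% coinsurance on $9,190 = $2,297.50. Patient owes $2,297.50 (running OOP $6,485.25).

$2,297.50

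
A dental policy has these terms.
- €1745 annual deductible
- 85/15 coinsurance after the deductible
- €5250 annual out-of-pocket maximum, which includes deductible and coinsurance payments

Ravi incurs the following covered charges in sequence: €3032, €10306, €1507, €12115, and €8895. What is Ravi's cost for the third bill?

€226.05

Claim 1 (€3032): deductible takes €1745, €1287 remains; coinsurance €1287 × 15% = €193.05. Cost to patient: €1938.05. OOP to date €1938.05.
Claim 2 (€10306): 15% coinsurance on €10306 = €1545.90. Patient pays €1545.90; OOP now €3483.95.
Claim 3 (€1507): 15% coinsurance on €1507 = €226.05. Patient owes €226.05 (running OOP €3710).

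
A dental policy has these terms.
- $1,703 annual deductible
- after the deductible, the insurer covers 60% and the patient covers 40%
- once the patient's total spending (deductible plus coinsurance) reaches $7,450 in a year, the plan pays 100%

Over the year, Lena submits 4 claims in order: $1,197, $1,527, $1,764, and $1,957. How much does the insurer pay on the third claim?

Claim 1 — $1,197: all of it applies to the deductible. Patient pays $1,197; OOP now $1,197. Plan pays $1,197 − $1,197 = $0.
Claim 2 — $1,527: $506 to deductible, leaving $1,021; 40% of $1,021 = $408.40. Patient pays $914.40; OOP now $2,111.40. Insurer: $1,527 − $914.40 = $612.60.
Claim 3 — $1,764: deductible already satisfied, so patient's share is 40% × $1,764 = $705.60. Cost to patient: $705.60. OOP to date $2,817. Insurer: $1,764 − $705.60 = $1,058.40.

$1,058.40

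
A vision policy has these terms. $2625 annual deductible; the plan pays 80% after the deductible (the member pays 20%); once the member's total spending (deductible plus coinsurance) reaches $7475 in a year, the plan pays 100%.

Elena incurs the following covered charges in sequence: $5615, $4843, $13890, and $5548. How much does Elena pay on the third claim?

#1 ($5615): deductible takes $2625, $2990 remains; coinsurance $2990 × 20% = $598. Cost to member: $3223. OOP to date $3223.
#2 ($4843): deductible met; 20% of $4843 = $968.60. Member pays $968.60; OOP now $4191.60.
#3 ($13890): deductible already satisfied, so member's share is 20% × $13890 = $2778. Member pays $2778; OOP now $6969.60.

$2778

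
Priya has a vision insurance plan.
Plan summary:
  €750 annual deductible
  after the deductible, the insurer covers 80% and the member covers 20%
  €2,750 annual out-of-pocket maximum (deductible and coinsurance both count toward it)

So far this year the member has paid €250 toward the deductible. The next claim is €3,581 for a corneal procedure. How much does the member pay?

Deductible still to meet: €750 − €250 = €500.
That leaves €3,581 − €500 = €3,081 for coinsurance.
Coinsurance: €3,081 × 20% = €616.20.
Member responsibility before any cap: €500 + €616.20 = €1,116.20.
Total out-of-pocket so far would be €250 + €1,116.20 = €1,366.20, below the €2,750 cap — no reduction.

€1,116.20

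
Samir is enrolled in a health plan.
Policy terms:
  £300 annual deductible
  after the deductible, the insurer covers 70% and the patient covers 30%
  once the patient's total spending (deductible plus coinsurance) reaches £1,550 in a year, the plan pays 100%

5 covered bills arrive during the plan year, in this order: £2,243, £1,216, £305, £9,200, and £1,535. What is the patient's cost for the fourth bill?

Bill 1, £2,243: £300 finishes the deductible; £1,943 goes to coinsurance; 30% of £1,943 = £582.90. Patient pays £882.90; OOP now £882.90.
Bill 2, £1,216: deductible already satisfied, so patient's share is 30% × £1,216 = £364.80. Patient owes £364.80 (running OOP £1,247.70).
Bill 3, £305: deductible met; 30% of £305 = £91.50. Patient owes £91.50 (running OOP £1,339.20).
Bill 4, £9,200: 30% coinsurance on £9,200 = £2,760. OOP would hit £4,099.20 > £1,550, so the cap limits the patient to £1,550 − £1,339.20 = £210.80.

£210.80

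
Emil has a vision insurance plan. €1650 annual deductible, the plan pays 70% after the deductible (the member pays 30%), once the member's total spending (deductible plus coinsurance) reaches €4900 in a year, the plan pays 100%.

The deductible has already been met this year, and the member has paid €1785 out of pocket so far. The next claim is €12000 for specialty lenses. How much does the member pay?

€3115

The deductible is already satisfied, so the full bill goes to coinsurance.
Member's 30% share of €12000 is €3600.
Year-to-date out-of-pocket would reach €1785 + €3600 = €5385, above the €4900 maximum, so the member pays only €4900 − €1785 = €3115.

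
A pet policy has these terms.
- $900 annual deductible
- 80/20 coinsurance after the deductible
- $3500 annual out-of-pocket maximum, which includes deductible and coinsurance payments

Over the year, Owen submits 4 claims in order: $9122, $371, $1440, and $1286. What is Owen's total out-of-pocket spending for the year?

$3163.80

Bill 1, $9122: $900 to deductible, leaving $8222; owner's 20% is $1644.40. Cost to owner: $2544.40. OOP to date $2544.40.
Bill 2, $371: deductible met; 20% of $371 = $74.20. Owner owes $74.20 (running OOP $2618.60).
Bill 3, $1440: 20% coinsurance on $1440 = $288. Owner pays $288; OOP now $2906.60.
Bill 4, $1286: deductible already satisfied, so owner's share is 20% × $1286 = $257.20. Owner pays $257.20; OOP now $3163.80.
Summing the owner's payments: $2544.40 + $74.20 + $288 + $257.20 = $3163.80.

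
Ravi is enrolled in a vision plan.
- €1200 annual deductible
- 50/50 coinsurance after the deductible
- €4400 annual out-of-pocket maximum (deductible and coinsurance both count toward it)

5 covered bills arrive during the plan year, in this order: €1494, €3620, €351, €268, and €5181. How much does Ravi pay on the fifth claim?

€933.50

#1 (€1494): €1200 to deductible, leaving €294; coinsurance €294 × 50% = €147. Member pays €1347; OOP now €1347.
#2 (€3620): 50% coinsurance on €3620 = €1810. Member owes €1810 (running OOP €3157).
#3 (€351): deductible met; 50% of €351 = €175.50. Member owes €175.50 (running OOP €3332.50).
#4 (€268): 50% coinsurance on €268 = €134. Member owes €134 (running OOP €3466.50).
#5 (€5181): 50% coinsurance on €5181 = €2590.50. Adding that to €3466.50 gives €6057, past the €4400 cap; member pays only €4400 − €3466.50 = €933.50.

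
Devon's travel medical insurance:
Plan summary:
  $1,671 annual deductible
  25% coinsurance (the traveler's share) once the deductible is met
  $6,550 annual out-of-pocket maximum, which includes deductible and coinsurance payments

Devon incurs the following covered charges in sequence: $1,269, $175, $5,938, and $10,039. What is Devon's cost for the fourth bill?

#1 ($1,269): all of it applies to the deductible. Traveler pays $1,269; OOP now $1,269.
#2 ($175): all of it applies to the deductible. Cost to traveler: $175. OOP to date $1,444.
#3 ($5,938): deductible takes $227, $5,711 remains; traveler's 25% is $1,427.75. Traveler pays $1,654.75; OOP now $3,098.75.
#4 ($10,039): deductible already satisfied, so traveler's share is 25% × $10,039 = $2,509.75. Traveler pays $2,509.75; OOP now $5,608.50.

$2,509.75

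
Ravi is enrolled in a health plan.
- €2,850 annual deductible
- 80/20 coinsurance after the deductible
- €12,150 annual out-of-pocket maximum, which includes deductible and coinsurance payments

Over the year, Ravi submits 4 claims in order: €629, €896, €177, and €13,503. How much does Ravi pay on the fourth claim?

Bill 1, €629: entire amount goes to the deductible. Patient owes €629 (running OOP €629).
Bill 2, €896: fully absorbed by the deductible. Patient owes €896 (running OOP €1,525).
Bill 3, €177: entire amount goes to the deductible. Patient pays €177; OOP now €1,702.
Bill 4, €13,503: €1,148 to deductible, leaving €12,355; patient's 20% is €2,471. Cost to patient: €3,619. OOP to date €5,321.

€3,619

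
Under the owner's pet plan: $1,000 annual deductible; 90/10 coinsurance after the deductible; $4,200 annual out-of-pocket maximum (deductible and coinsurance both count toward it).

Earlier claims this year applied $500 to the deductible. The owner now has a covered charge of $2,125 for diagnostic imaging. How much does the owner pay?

$662.50

Deductible still to meet: $1,000 − $500 = $500.
That leaves $2,125 − $500 = $1,625 for coinsurance.
Owner's 10% share of $1,625 is $162.50.
That puts the owner's cost at $500 + $162.50 = $662.50 before any cap.
Cumulative spending $500 + $662.50 = $1,162.50 stays under the $4,200 maximum.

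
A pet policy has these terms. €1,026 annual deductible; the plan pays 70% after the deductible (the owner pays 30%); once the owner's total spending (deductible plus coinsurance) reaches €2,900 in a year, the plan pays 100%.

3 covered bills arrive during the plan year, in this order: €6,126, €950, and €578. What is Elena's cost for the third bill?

Bill 1, €6,126: deductible takes €1,026, €5,100 remains; coinsurance €5,100 × 30% = €1,530. Owner pays €2,556; OOP now €2,556.
Bill 2, €950: deductible met; 30% of €950 = €285. Owner pays €285; OOP now €2,841.
Bill 3, €578: deductible met; 30% of €578 = €173.40. That would push OOP to €3,014.40, over the €2,900 cap, so owner pays €2,900 − €2,841 = €59.

€59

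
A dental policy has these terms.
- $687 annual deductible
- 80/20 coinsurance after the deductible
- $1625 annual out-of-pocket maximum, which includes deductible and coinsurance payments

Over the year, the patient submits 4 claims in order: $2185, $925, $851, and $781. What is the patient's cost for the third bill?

$170.20

Claim 1 ($2185): deductible takes $687, $1498 remains; 20% of $1498 = $299.60. Patient pays $986.60; OOP now $986.60.
Claim 2 ($925): 20% coinsurance on $925 = $185. Cost to patient: $185. OOP to date $1171.60.
Claim 3 ($851): deductible met; 20% of $851 = $170.20. Patient owes $170.20 (running OOP $1341.80).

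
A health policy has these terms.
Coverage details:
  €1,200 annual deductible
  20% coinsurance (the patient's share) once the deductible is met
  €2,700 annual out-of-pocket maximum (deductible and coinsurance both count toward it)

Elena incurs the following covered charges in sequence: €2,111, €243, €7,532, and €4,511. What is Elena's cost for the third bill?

€1,269.20

Claim 1 (€2,111): deductible takes €1,200, €911 remains; patient's 20% is €182.20. Patient owes €1,382.20 (running OOP €1,382.20).
Claim 2 (€243): 20% coinsurance on €243 = €48.60. Patient pays €48.60; OOP now €1,430.80.
Claim 3 (€7,532): deductible met; 20% of €7,532 = €1,506.40. OOP would hit €2,937.20 > €2,700, so the cap limits the patient to €2,700 − €1,430.80 = €1,269.20.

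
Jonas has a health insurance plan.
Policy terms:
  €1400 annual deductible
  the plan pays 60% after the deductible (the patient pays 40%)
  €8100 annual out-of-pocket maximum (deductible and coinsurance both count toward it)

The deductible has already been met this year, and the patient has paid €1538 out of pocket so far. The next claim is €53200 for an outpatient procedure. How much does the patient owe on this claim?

€6562

With the deductible met, the entire €53200 is subject to coinsurance.
Coinsurance: €53200 × 40% = €21280.
That would bring total out-of-pocket to €22818, past the €8100 cap. The patient is capped at €8100 − €1538 = €6562 on this claim.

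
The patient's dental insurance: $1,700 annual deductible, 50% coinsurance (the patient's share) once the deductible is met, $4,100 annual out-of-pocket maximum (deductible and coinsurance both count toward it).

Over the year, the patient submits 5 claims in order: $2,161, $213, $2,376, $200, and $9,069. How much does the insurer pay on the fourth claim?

$100

Claim 1 ($2,161): $1,700 finishes the deductible; $461 goes to coinsurance; 50% of $461 = $230.50. Cost to patient: $1,930.50. OOP to date $1,930.50. Insurer: $2,161 − $1,930.50 = $230.50.
Claim 2 ($213): 50% coinsurance on $213 = $106.50. Patient pays $106.50; OOP now $2,037. Plan pays $213 − $106.50 = $106.50.
Claim 3 ($2,376): 50% coinsurance on $2,376 = $1,188. Patient owes $1,188 (running OOP $3,225). Insurer: $2,376 − $1,188 = $1,188.
Claim 4 ($200): 50% coinsurance on $200 = $100. Patient owes $100 (running OOP $3,325). Insurer: $200 − $100 = $100.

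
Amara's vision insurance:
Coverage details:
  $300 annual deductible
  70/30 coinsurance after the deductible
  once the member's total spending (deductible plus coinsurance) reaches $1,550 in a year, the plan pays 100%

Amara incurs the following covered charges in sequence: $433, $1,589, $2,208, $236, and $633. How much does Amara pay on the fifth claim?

Claim 1 — $433: deductible takes $300, $133 remains; coinsurance $133 × 30% = $39.90. Member owes $339.90 (running OOP $339.90).
Claim 2 — $1,589: deductible already satisfied, so member's share is 30% × $1,589 = $476.70. Member owes $476.70 (running OOP $816.60).
Claim 3 — $2,208: deductible met; 30% of $2,208 = $662.40. Cost to member: $662.40. OOP to date $1,479.
Claim 4 — $236: deductible met; 30% of $236 = $70.80. Member owes $70.80 (running OOP $1,549.80).
Claim 5 — $633: deductible already satisfied, so member's share is 30% × $633 = $189.90. Adding that to $1,549.80 gives $1,739.70, past the $1,550 cap; member pays only $1,550 − $1,549.80 = $0.20.

$0.20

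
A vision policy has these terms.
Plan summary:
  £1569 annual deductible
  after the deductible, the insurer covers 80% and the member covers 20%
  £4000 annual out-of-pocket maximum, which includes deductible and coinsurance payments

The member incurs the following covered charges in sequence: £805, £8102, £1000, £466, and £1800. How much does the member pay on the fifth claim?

Claim 1 (£805): all of it applies to the deductible. Member owes £805 (running OOP £805).
Claim 2 (£8102): deductible takes £764, £7338 remains; member's 20% is £1467.60. Member pays £2231.60; OOP now £3036.60.
Claim 3 (£1000): 20% coinsurance on £1000 = £200. Cost to member: £200. OOP to date £3236.60.
Claim 4 (£466): deductible already satisfied, so member's share is 20% × £466 = £93.20. Cost to member: £93.20. OOP to date £3329.80.
Claim 5 (£1800): deductible met; 20% of £1800 = £360. Cost to member: £360. OOP to date £3689.80.

£360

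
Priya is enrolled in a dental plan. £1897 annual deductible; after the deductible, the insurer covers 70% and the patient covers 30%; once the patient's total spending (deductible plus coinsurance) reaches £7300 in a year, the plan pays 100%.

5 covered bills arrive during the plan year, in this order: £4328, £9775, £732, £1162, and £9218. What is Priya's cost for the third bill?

£219.60

Claim 1 (£4328): £1897 to deductible, leaving £2431; patient's 30% is £729.30. Cost to patient: £2626.30. OOP to date £2626.30.
Claim 2 (£9775): deductible met; 30% of £9775 = £2932.50. Cost to patient: £2932.50. OOP to date £5558.80.
Claim 3 (£732): deductible met; 30% of £732 = £219.60. Patient owes £219.60 (running OOP £5778.40).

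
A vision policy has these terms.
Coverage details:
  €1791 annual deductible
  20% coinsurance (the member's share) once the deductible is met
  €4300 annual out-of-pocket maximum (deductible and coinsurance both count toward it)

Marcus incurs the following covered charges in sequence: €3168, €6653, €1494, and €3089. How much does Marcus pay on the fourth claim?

Claim 1 (€3168): €1791 to deductible, leaving €1377; coinsurance €1377 × 20% = €275.40. Member pays €2066.40; OOP now €2066.40.
Claim 2 (€6653): deductible met; 20% of €6653 = €1330.60. Member pays €1330.60; OOP now €3397.
Claim 3 (€1494): deductible already satisfied, so member's share is 20% × €1494 = €298.80. Member pays €298.80; OOP now €3695.80.
Claim 4 (€3089): 20% coinsurance on €3089 = €617.80. OOP would hit €4313.60 > €4300, so the cap limits the member to €4300 − €3695.80 = €604.20.

€604.20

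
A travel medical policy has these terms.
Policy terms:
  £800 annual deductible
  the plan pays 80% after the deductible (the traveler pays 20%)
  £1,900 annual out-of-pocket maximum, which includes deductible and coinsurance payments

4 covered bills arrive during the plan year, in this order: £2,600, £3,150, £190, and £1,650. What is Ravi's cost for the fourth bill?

#1 (£2,600): £800 finishes the deductible; £1,800 goes to coinsurance; 20% of £1,800 = £360. Cost to traveler: £1,160. OOP to date £1,160.
#2 (£3,150): 20% coinsurance on £3,150 = £630. Traveler pays £630; OOP now £1,790.
#3 (£190): deductible met; 20% of £190 = £38. Cost to traveler: £38. OOP to date £1,828.
#4 (£1,650): 20% coinsurance on £1,650 = £330. OOP would hit £2,158 > £1,900, so the cap limits the traveler to £1,900 − £1,828 = £72.

£72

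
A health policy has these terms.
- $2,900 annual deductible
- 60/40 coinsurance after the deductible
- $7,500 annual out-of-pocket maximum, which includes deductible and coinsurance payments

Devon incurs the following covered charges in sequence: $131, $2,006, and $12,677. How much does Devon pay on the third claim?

Claim 1 ($131): all of it applies to the deductible. Patient pays $131; OOP now $131.
Claim 2 ($2,006): entire amount goes to the deductible. Patient owes $2,006 (running OOP $2,137).
Claim 3 ($12,677): $763 to deductible, leaving $11,914; 40% of $11,914 = $4,765.60. Claim cost before the cap: $763 + $4,765.60 = $5,528.60. OOP would hit $7,665.60 > $7,500, so the cap limits the patient to $7,500 − $2,137 = $5,363.

$5,363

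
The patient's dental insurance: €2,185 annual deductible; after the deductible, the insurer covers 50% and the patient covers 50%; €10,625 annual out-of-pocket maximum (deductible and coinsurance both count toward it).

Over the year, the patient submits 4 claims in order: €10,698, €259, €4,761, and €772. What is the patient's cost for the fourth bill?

€386

Bill 1, €10,698: €2,185 finishes the deductible; €8,513 goes to coinsurance; coinsurance €8,513 × 50% = €4,256.50. Cost to patient: €6,441.50. OOP to date €6,441.50.
Bill 2, €259: deductible already satisfied, so patient's share is 50% × €259 = €129.50. Patient owes €129.50 (running OOP €6,571).
Bill 3, €4,761: deductible already satisfied, so patient's share is 50% × €4,761 = €2,380.50. Cost to patient: €2,380.50. OOP to date €8,951.50.
Bill 4, €772: 50% coinsurance on €772 = €386. Cost to patient: €386. OOP to date €9,337.50.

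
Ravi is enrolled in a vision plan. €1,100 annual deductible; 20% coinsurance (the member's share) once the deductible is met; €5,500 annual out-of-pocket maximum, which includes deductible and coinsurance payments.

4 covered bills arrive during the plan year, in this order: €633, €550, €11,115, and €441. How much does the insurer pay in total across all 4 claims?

€9,311.20

Claim 1 — €633: entire amount goes to the deductible. Member pays €633; OOP now €633. Plan pays €633 − €633 = €0.
Claim 2 — €550: deductible takes €467, €83 remains; member's 20% is €16.60. Cost to member: €483.60. OOP to date €1,116.60. Insurer: €550 − €483.60 = €66.40.
Claim 3 — €11,115: deductible already satisfied, so member's share is 20% × €11,115 = €2,223. Member pays €2,223; OOP now €3,339.60. Insurer: €11,115 − €2,223 = €8,892.
Claim 4 — €441: deductible met; 20% of €441 = €88.20. Cost to member: €88.20. OOP to date €3,427.80. Insurer: €441 − €88.20 = €352.80.
Insurer total = bills − member's total = €12,739 − €3,427.80 = €9,311.20.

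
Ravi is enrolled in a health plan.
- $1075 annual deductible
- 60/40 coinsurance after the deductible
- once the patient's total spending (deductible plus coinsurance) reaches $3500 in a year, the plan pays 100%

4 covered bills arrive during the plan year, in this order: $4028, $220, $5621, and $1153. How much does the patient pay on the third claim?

$1155.80

#1 ($4028): $1075 finishes the deductible; $2953 goes to coinsurance; coinsurance $2953 × 40% = $1181.20. Cost to patient: $2256.20. OOP to date $2256.20.
#2 ($220): deductible met; 40% of $220 = $88. Patient pays $88; OOP now $2344.20.
#3 ($5621): 40% coinsurance on $5621 = $2248.40. That would push OOP to $4592.60, over the $3500 cap, so patient pays $3500 − $2344.20 = $1155.80.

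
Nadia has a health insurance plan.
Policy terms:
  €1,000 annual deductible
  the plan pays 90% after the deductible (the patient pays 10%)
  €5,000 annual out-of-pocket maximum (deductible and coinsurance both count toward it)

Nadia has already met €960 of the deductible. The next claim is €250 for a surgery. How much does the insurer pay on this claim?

€189

Deductible still to meet: €1,000 − €960 = €40.
The remaining €210 (= €250 − €40) moves to coinsurance.
Coinsurance: €210 × 10% = €21.
That puts the patient's cost at €40 + €21 = €61 before any cap.
Cumulative spending €960 + €61 = €1,021 stays under the €5,000 maximum.
The insurer covers the remainder: €250 − €61 = €189.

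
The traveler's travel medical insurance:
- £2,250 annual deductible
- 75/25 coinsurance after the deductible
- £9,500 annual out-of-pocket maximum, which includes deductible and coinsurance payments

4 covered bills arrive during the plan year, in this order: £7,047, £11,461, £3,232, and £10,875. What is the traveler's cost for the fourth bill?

£2,377.50

Claim 1 — £7,047: deductible takes £2,250, £4,797 remains; 25% of £4,797 = £1,199.25. Cost to traveler: £3,449.25. OOP to date £3,449.25.
Claim 2 — £11,461: 25% coinsurance on £11,461 = £2,865.25. Traveler owes £2,865.25 (running OOP £6,314.50).
Claim 3 — £3,232: deductible met; 25% of £3,232 = £808. Cost to traveler: £808. OOP to date £7,122.50.
Claim 4 — £10,875: 25% coinsurance on £10,875 = £2,718.75. OOP would hit £9,841.25 > £9,500, so the cap limits the traveler to £9,500 − £7,122.50 = £2,377.50.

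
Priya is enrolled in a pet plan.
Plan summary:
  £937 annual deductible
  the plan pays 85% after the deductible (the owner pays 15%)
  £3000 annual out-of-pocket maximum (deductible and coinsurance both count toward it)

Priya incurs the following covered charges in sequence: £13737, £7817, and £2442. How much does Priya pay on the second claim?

£143

Claim 1 — £13737: £937 to deductible, leaving £12800; coinsurance £12800 × 15% = £1920. Owner pays £2857; OOP now £2857.
Claim 2 — £7817: deductible met; 15% of £7817 = £1172.55. That would push OOP to £4029.55, over the £3000 cap, so owner pays £3000 − £2857 = £143.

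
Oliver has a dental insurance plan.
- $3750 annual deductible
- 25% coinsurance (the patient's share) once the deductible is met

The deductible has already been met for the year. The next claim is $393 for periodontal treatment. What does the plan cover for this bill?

The deductible is already satisfied, so the full bill goes to coinsurance.
Patient's 25% share of $393 is $98.25.
The insurer covers the remainder: $393 − $98.25 = $294.75.

$294.75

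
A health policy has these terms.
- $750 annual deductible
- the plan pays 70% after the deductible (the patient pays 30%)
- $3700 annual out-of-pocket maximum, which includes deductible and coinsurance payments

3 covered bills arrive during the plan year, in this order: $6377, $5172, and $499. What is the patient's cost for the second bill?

#1 ($6377): $750 finishes the deductible; $5627 goes to coinsurance; coinsurance $5627 × 30% = $1688.10. Patient pays $2438.10; OOP now $2438.10.
#2 ($5172): deductible met; 30% of $5172 = $1551.60. OOP would hit $3989.70 > $3700, so the cap limits the patient to $3700 − $2438.10 = $1261.90.

$1261.90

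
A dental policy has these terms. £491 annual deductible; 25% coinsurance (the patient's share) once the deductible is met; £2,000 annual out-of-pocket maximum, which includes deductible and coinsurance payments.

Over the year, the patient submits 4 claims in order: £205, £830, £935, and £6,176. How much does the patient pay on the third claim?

Claim 1 — £205: fully absorbed by the deductible. Cost to patient: £205. OOP to date £205.
Claim 2 — £830: £286 finishes the deductible; £544 goes to coinsurance; patient's 25% is £136. Patient owes £422 (running OOP £627).
Claim 3 — £935: deductible met; 25% of £935 = £233.75. Cost to patient: £233.75. OOP to date £860.75.

£233.75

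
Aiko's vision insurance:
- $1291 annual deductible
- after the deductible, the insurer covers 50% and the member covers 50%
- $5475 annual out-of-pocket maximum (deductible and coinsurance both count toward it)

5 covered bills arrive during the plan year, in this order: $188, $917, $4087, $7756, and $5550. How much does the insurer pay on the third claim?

$1950.50

Claim 1 ($188): entire amount goes to the deductible. Cost to member: $188. OOP to date $188. Insurer: $188 − $188 = $0.
Claim 2 ($917): all of it applies to the deductible. Member owes $917 (running OOP $1105). Insurer: $917 − $917 = $0.
Claim 3 ($4087): deductible takes $186, $3901 remains; member's 50% is $1950.50. Member owes $2136.50 (running OOP $3241.50). Plan pays $4087 − $2136.50 = $1950.50.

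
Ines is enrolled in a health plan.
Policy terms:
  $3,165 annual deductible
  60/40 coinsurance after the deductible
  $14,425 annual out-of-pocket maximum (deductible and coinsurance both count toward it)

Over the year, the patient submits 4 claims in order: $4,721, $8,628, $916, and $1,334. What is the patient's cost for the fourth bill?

Claim 1 ($4,721): deductible takes $3,165, $1,556 remains; coinsurance $1,556 × 40% = $622.40. Patient pays $3,787.40; OOP now $3,787.40.
Claim 2 ($8,628): deductible already satisfied, so patient's share is 40% × $8,628 = $3,451.20. Cost to patient: $3,451.20. OOP to date $7,238.60.
Claim 3 ($916): deductible already satisfied, so patient's share is 40% × $916 = $366.40. Patient pays $366.40; OOP now $7,605.
Claim 4 ($1,334): 40% coinsurance on $1,334 = $533.60. Patient pays $533.60; OOP now $8,138.60.

$533.60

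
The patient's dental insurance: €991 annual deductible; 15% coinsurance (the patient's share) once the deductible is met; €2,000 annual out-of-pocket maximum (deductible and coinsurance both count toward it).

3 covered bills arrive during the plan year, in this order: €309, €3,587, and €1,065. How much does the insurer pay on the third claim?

€905.25

Claim 1 — €309: fully absorbed by the deductible. Patient pays €309; OOP now €309. Insurer: €309 − €309 = €0.
Claim 2 — €3,587: €682 finishes the deductible; €2,905 goes to coinsurance; coinsurance €2,905 × 15% = €435.75. Cost to patient: €1,117.75. OOP to date €1,426.75. Insurer: €3,587 − €1,117.75 = €2,469.25.
Claim 3 — €1,065: 15% coinsurance on €1,065 = €159.75. Cost to patient: €159.75. OOP to date €1,586.50. Plan pays €1,065 − €159.75 = €905.25.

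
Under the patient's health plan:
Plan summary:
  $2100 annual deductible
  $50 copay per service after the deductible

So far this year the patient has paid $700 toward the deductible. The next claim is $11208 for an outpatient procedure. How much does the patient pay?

$700 of the $2100 deductible is already met, leaving $1400.
The remaining $9808 (= $11208 − $1400) moves to the copay.
Copay on this service: $50.
Patient responsibility: $1400 + $50 = $1450.

$1450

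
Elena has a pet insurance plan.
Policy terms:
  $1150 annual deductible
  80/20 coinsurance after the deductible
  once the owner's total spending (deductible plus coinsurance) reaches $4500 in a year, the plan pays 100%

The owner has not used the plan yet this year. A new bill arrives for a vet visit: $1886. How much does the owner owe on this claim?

The full $1150 deductible is still open; $1150 of this bill applies to it.
The remaining $736 (= $1886 − $1150) moves to coinsurance.
20% of $736 = $147.20 falls to the owner.
That puts the owner's cost at $1150 + $147.20 = $1297.20 before any cap.
Year-to-date out-of-pocket becomes $0 + $1297.20 = $1297.20, still under the $4500 maximum, so no cap applies.

$1297.20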